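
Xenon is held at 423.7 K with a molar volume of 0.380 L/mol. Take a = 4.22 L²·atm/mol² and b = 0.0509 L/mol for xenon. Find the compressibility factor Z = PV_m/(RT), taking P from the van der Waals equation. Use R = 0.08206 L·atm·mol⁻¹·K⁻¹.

P = RT/(V_m − b) − a/V_m² = (0.08206)(423.7)/(0.380 − 0.0509) − 4.22/(0.380)²
  = 34.769/0.32910 − 29.224 = 105.65 − 29.224 = 76.43 atm
Z = PV_m/(RT) = (76.43)(0.380)/((0.08206)(423.7)) = 29.043/34.769 = 0.8353

Z ≈ 0.8353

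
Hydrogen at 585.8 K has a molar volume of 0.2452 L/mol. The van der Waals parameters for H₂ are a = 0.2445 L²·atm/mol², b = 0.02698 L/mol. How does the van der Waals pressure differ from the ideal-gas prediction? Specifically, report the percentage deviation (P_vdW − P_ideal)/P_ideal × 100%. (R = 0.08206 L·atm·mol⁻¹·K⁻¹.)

Ideal: P_ideal = RT/V_m = (0.08206)(585.8)/0.2452 = 196.047 atm
vdW: P = RT/(V_m − b) − a/V_m² = 48.0707/0.218220 − 0.2445/0.0601230 = 220.285 − 4.06666 = 216.218 atm
% deviation = (216.218 − 196.047)/196.047 × 100% = 10.29%

10.29 %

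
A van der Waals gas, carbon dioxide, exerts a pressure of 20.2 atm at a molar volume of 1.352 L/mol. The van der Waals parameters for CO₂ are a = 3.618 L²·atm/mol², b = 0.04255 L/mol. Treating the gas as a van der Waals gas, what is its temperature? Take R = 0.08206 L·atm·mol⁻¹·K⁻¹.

T ≈ 353.9 K

T = (P + a/V_m²)(V_m − b)/R
P + a/V_m² = 20.2 + 3.618/(1.352)² = 22.179 atm
V_m − b = 1.352 − 0.04255 = 1.3095 L/mol
T = (22.179)(1.3095)/0.08206 = 353.9 K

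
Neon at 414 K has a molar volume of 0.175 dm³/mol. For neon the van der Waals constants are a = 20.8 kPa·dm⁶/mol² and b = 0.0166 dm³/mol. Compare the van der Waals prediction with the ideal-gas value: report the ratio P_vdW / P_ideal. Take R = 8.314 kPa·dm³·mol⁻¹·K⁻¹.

Ideal: P_ideal = RT/V_m = (8.314)(414)/0.175 = 19668.5 kPa
vdW: P = RT/(V_m − b) − a/V_m² = 3442.00/0.158400 − 20.8/0.0306250 = 21729.8 − 679.184 = 21050.6 kPa
Ratio = 21050.6/19668.5 = 1.070

P_vdW / P_ideal ≈ 1.070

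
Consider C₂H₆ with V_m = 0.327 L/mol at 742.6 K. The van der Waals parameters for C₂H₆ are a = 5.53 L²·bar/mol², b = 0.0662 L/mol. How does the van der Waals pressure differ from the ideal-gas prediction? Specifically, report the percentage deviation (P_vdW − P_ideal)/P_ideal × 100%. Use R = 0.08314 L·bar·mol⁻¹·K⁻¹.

-2.01 %

Ideal: P_ideal = RT/V_m = (0.08314)(742.6)/0.327 = 188.807 bar
vdW: P = RT/(V_m − b) − a/V_m² = 61.7398/0.260800 − 5.53/0.106929 = 236.732 − 51.7166 = 185.015 bar
% deviation = (185.015 − 188.807)/188.807 × 100% = -2.01%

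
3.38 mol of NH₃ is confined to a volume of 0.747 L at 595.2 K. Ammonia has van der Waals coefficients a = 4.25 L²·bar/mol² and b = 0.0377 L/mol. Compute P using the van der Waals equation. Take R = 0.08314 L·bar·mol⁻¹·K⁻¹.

P = nRT/(V − nb) − a n²/V²
nRT/(V − nb) = (3.38)(0.08314)(595.2)/(0.747 − 3.38×0.0377) = 167.26/0.61957 = 269.96 bar
a n²/V² = (4.25)(3.38)²/(0.747)² = 87.012 bar
P = 269.96 − 87.012 = 182.9 bar

P ≈ 182.9 bar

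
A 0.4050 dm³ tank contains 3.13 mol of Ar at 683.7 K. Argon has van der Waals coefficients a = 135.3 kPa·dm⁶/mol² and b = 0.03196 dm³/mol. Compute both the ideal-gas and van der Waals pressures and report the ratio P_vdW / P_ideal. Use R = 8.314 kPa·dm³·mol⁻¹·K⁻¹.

Ideal: P_ideal = nRT/V = (3.13)(8.314)(683.7)/0.4050 = 43930.4 kPa
vdW: P = nRT/(V − nb) − a n²/V² = 17791.8/0.304965 − 1325.52/0.164025 = 58340.5 − 8081.21 = 50259.3 kPa
Ratio = 50259.3/43930.4 = 1.144

P_vdW / P_ideal ≈ 1.144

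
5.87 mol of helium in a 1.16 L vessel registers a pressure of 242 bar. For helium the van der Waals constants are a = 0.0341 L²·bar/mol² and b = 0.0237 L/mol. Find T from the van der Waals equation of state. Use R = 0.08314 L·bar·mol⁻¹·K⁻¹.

T = (P + a n²/V²)(V − nb)/(nR)
P + a n²/V² = 242 + (0.0341)(5.87)²/(1.16)² = 242.87 bar
V − nb = 1.16 − (5.87)(0.0237) = 1.0209 L
T = (242.87)(1.0209)/((5.87)(0.08314)) = 508.1 K

T ≈ 508.1 K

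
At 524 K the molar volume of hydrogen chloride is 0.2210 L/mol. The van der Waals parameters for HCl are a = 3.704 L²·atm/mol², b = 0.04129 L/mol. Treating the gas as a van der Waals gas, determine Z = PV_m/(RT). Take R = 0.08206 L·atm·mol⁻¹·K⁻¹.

Z ≈ 0.8400

P = RT/(V_m − b) − a/V_m² = (0.08206)(524)/(0.2210 − 0.04129) − 3.704/(0.2210)²
  = 42.999/0.17971 − 75.838 = 239.27 − 75.838 = 163.43 atm
Z = PV_m/(RT) = (163.43)(0.2210)/((0.08206)(524)) = 36.118/42.999 = 0.8400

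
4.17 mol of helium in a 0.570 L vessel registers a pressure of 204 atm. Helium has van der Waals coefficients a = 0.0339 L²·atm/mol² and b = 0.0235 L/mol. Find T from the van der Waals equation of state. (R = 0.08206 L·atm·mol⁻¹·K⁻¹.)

T = (P + a n²/V²)(V − nb)/(nR)
P + a n²/V² = 204 + (0.0339)(4.17)²/(0.570)² = 205.81 atm
V − nb = 0.570 − (4.17)(0.0235) = 0.47201 L
T = (205.81)(0.47201)/((4.17)(0.08206)) = 283.9 K

T ≈ 283.9 K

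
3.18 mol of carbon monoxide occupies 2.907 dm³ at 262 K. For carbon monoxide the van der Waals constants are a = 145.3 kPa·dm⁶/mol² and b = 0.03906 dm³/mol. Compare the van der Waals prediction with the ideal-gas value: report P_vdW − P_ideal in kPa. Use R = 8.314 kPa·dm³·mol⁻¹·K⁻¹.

Ideal: P_ideal = nRT/V = (3.18)(8.314)(262)/2.907 = 2382.83 kPa
vdW: P = nRT/(V − nb) − a n²/V² = 6926.89/2.78279 − 1469.33/8.45065 = 2489.19 − 173.872 = 2315.32 kPa
ΔP = 2315.32 − 2382.83 = -67.5 kPa

ΔP ≈ -67.5 kPa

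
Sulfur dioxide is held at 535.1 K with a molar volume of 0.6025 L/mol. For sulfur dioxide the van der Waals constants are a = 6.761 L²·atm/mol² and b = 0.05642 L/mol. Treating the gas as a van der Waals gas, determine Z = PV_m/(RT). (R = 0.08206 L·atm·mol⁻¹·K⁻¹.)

P = RT/(V_m − b) − a/V_m² = (0.08206)(535.1)/(0.6025 − 0.05642) − 6.761/(0.6025)²
  = 43.910/0.54608 − 18.625 = 80.409 − 18.625 = 61.784 atm
Z = PV_m/(RT) = (61.784)(0.6025)/((0.08206)(535.1)) = 37.225/43.910 = 0.8478

Z ≈ 0.8478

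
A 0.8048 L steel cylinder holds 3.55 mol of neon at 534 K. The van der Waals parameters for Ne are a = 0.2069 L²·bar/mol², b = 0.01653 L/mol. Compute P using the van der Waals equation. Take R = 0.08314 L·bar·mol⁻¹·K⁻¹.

P ≈ 207.2 bar

P = nRT/(V − nb) − a n²/V²
nRT/(V − nb) = (3.55)(0.08314)(534)/(0.8048 − 3.55×0.01653) = 157.61/0.74612 = 211.24 bar
a n²/V² = (0.2069)(3.55)²/(0.8048)² = 4.0257 bar
P = 211.24 − 4.0257 = 207.2 bar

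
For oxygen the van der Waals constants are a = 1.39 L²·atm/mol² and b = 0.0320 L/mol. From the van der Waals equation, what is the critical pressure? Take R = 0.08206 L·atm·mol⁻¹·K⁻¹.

P_c ≈ 50.27 atm

For a van der Waals gas, P_c = a/(27b²).
P_c = 1.39/(27×(0.0320)²) = 1.39/0.027648 = 50.27 atm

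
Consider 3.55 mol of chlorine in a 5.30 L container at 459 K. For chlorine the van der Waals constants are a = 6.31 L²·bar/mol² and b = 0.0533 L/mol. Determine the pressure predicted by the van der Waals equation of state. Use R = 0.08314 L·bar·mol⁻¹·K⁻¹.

P ≈ 23.68 bar

P = nRT/(V − nb) − a n²/V²
nRT/(V − nb) = (3.55)(0.08314)(459)/(5.30 − 3.55×0.0533) = 135.47/5.1108 = 26.507 bar
a n²/V² = (6.31)(3.55)²/(5.30)² = 2.8310 bar
P = 26.507 − 2.8310 = 23.68 bar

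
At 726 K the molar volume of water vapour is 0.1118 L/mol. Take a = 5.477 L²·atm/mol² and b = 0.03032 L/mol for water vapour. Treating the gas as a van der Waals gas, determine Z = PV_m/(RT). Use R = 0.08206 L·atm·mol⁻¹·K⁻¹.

P = RT/(V_m − b) − a/V_m² = (0.08206)(726)/(0.1118 − 0.03032) − 5.477/(0.1118)²
  = 59.576/0.081480 − 438.19 = 731.17 − 438.19 = 292.98 atm
Z = PV_m/(RT) = (292.98)(0.1118)/((0.08206)(726)) = 32.755/59.576 = 0.5498

Z ≈ 0.5498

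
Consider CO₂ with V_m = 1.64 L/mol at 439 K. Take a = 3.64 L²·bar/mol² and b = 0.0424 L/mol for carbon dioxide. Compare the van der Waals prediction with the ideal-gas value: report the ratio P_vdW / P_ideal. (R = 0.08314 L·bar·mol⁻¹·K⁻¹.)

P_vdW / P_ideal ≈ 0.9657

Ideal: P_ideal = RT/V_m = (0.08314)(439)/1.64 = 22.2552 bar
vdW: P = RT/(V_m − b) − a/V_m² = 36.4985/1.59760 − 3.64/2.68960 = 22.8458 − 1.35336 = 21.4924 bar
Ratio = 21.4924/22.2552 = 0.9657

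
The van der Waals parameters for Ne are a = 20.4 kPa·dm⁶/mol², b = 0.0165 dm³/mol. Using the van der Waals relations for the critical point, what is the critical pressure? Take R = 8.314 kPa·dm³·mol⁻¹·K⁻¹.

P_c ≈ 2775 kPa

For a van der Waals gas, P_c = a/(27b²).
P_c = 20.4/(27×(0.0165)²) = 20.4/0.0073508 = 2775 kPa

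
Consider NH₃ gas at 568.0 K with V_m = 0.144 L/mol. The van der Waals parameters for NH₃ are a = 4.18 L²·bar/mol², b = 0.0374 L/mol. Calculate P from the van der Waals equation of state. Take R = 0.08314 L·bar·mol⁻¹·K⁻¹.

P ≈ 241.4 bar

P = RT/(V_m − b) − a/V_m²
RT/(V_m − b) = (0.08314)(568.0)/(0.144 − 0.0374) = 47.224/0.10660 = 443.00 bar
a/V_m² = 4.18/(0.144)² = 201.58 bar
P = 443.00 − 201.58 = 241.4 bar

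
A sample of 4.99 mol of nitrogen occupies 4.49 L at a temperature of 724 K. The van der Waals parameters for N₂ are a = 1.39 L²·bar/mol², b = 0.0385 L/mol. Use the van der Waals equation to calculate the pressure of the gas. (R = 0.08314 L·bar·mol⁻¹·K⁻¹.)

P = nRT/(V − nb) − a n²/V²
nRT/(V − nb) = (4.99)(0.08314)(724)/(4.49 − 4.99×0.0385) = 300.36/4.2979 = 69.885 bar
a n²/V² = (1.39)(4.99)²/(4.49)² = 1.7168 bar
P = 69.885 − 1.7168 = 68.17 bar

P ≈ 68.17 bar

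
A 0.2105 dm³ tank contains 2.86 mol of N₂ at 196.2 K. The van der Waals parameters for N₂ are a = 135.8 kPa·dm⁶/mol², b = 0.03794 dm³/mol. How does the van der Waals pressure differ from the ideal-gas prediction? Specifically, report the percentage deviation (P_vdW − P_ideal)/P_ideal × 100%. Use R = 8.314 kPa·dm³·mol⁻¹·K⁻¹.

Ideal: P_ideal = nRT/V = (2.86)(8.314)(196.2)/0.2105 = 22162.7 kPa
vdW: P = nRT/(V − nb) − a n²/V² = 4665.25/0.101992 − 1110.79/0.0443103 = 45741.3 − 25068.4 = 20672.9 kPa
% deviation = (20672.9 − 22162.7)/22162.7 × 100% = -6.72%

-6.72 %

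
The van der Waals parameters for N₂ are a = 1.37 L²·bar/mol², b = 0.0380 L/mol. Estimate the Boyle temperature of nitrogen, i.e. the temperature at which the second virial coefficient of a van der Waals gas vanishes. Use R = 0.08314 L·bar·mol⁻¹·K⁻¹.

T_B ≈ 433.6 K

For a van der Waals gas the second virial coefficient B₂ = b − a/(RT) vanishes at T_B = a/(Rb).
T_B = 1.37/(0.08314×0.0380) = 1.37/0.0031593 = 433.6 K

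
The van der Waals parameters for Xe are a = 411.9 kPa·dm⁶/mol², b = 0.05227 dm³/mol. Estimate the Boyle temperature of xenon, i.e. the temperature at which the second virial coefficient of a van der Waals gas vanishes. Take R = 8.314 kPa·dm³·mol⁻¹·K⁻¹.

For a van der Waals gas the second virial coefficient B₂ = b − a/(RT) vanishes at T_B = a/(Rb).
T_B = 411.9/(8.314×0.05227) = 411.9/0.43457 = 947.8 K

T_B ≈ 947.8 K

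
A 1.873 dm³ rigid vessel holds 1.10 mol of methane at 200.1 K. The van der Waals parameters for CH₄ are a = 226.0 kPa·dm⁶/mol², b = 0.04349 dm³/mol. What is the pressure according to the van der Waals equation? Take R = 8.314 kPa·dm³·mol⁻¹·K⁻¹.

P ≈ 924.7 kPa

P = nRT/(V − nb) − a n²/V²
nRT/(V − nb) = (1.10)(8.314)(200.1)/(1.873 − 1.10×0.04349) = 1830.0/1.8252 = 1002.6 kPa
a n²/V² = (226.0)(1.10)²/(1.873)² = 77.950 kPa
P = 1002.6 − 77.950 = 924.7 kPa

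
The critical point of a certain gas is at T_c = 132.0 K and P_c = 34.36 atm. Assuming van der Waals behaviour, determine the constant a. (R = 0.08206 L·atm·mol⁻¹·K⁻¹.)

a ≈ 1.441 L²·atm/mol²

From T_c = 8a/(27Rb) and P_c = a/(27b²): a = 27 R² T_c²/(64 P_c).
a = 27×(0.08206)²×(132.0)²/(64×34.36) = 3167.9/2199.0 = 1.441 L²·atm/mol²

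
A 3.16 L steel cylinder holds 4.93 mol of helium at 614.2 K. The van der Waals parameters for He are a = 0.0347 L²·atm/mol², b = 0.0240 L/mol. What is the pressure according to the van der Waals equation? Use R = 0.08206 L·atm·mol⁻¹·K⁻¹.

P ≈ 81.61 atm

P = nRT/(V − nb) − a n²/V²
nRT/(V − nb) = (4.93)(0.08206)(614.2)/(3.16 − 4.93×0.0240) = 248.48/3.0417 = 81.691 atm
a n²/V² = (0.0347)(4.93)²/(3.16)² = 0.084460 atm
P = 81.691 − 0.084460 = 81.61 atm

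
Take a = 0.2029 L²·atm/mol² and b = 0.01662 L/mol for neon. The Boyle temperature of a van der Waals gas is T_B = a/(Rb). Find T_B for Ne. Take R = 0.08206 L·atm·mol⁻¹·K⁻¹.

T_B ≈ 148.8 K

For a van der Waals gas the second virial coefficient B₂ = b − a/(RT) vanishes at T_B = a/(Rb).
T_B = 0.2029/(0.08206×0.01662) = 0.2029/0.0013638 = 148.8 K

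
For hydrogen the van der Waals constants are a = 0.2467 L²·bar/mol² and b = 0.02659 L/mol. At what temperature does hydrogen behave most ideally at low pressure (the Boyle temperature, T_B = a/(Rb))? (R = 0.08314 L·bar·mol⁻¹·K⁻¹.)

For a van der Waals gas the second virial coefficient B₂ = b − a/(RT) vanishes at T_B = a/(Rb).
T_B = 0.2467/(0.08314×0.02659) = 0.2467/0.0022107 = 111.6 K

T_B ≈ 111.6 K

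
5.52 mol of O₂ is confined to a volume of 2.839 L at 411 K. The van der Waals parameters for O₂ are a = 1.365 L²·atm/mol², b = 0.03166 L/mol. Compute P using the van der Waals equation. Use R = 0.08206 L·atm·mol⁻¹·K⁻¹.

P = nRT/(V − nb) − a n²/V²
nRT/(V − nb) = (5.52)(0.08206)(411)/(2.839 − 5.52×0.03166) = 186.17/2.6642 = 69.878 atm
a n²/V² = (1.365)(5.52)²/(2.839)² = 5.1604 atm
P = 69.878 − 5.1604 = 64.72 atm

P ≈ 64.72 atm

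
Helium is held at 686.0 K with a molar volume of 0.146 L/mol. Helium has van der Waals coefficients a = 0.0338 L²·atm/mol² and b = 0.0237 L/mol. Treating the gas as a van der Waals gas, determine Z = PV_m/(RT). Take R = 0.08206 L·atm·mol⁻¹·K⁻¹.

Z ≈ 1.190

P = RT/(V_m − b) − a/V_m² = (0.08206)(686.0)/(0.146 − 0.0237) − 0.0338/(0.146)²
  = 56.293/0.12230 − 1.5857 = 460.29 − 1.5857 = 458.70 atm
Z = PV_m/(RT) = (458.70)(0.146)/((0.08206)(686.0)) = 66.970/56.293 = 1.190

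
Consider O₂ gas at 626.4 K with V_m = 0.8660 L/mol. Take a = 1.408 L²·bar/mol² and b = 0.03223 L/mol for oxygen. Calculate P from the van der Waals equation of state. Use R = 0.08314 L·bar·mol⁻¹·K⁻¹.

P = RT/(V_m − b) − a/V_m²
RT/(V_m − b) = (0.08314)(626.4)/(0.8660 − 0.03223) = 52.079/0.83377 = 62.462 bar
a/V_m² = 1.408/(0.8660)² = 1.8774 bar
P = 62.462 − 1.8774 = 60.58 bar

P ≈ 60.58 bar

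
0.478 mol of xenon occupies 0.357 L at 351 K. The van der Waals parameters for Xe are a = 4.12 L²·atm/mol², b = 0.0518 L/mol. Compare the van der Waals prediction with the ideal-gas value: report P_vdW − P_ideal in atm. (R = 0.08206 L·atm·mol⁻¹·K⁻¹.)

ΔP ≈ -4.512 atm

Ideal: P_ideal = nRT/V = (0.478)(0.08206)(351)/0.357 = 38.5654 atm
vdW: P = nRT/(V − nb) − a n²/V² = 13.7679/0.332240 − 0.941354/0.127449 = 41.4396 − 7.38612 = 34.0535 atm
ΔP = 34.0535 − 38.5654 = -4.512 atm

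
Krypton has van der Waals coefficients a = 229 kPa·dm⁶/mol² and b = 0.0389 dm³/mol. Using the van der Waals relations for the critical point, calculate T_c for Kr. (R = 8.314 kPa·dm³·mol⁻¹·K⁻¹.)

For a van der Waals gas, T_c = 8a/(27Rb).
T_c = 8×229/(27×8.314×0.0389) = 1832.0/8.7322 = 209.8 K

T_c ≈ 209.8 K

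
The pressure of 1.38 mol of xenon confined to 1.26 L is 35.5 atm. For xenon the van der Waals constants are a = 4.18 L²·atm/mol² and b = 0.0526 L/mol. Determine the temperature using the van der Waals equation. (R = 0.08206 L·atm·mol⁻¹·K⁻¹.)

T = (P + a n²/V²)(V − nb)/(nR)
P + a n²/V² = 35.5 + (4.18)(1.38)²/(1.26)² = 40.514 atm
V − nb = 1.26 − (1.38)(0.0526) = 1.1874 L
T = (40.514)(1.1874)/((1.38)(0.08206)) = 424.8 K

T ≈ 424.8 K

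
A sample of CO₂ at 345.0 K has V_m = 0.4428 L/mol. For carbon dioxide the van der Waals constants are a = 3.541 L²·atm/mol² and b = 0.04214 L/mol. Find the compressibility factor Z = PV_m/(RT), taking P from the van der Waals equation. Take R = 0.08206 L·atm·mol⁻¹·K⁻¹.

P = RT/(V_m − b) − a/V_m² = (0.08206)(345.0)/(0.4428 − 0.04214) − 3.541/(0.4428)²
  = 28.311/0.40066 − 18.060 = 70.661 − 18.060 = 52.601 atm
Z = PV_m/(RT) = (52.601)(0.4428)/((0.08206)(345.0)) = 23.292/28.311 = 0.8227

Z ≈ 0.8227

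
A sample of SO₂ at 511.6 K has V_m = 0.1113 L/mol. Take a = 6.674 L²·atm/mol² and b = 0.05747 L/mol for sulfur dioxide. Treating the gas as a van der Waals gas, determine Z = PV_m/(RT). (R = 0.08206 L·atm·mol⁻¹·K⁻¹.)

Z ≈ 0.6393

P = RT/(V_m − b) − a/V_m² = (0.08206)(511.6)/(0.1113 − 0.05747) − 6.674/(0.1113)²
  = 41.982/0.053830 − 538.76 = 779.90 − 538.76 = 241.14 atm
Z = PV_m/(RT) = (241.14)(0.1113)/((0.08206)(511.6)) = 26.839/41.982 = 0.6393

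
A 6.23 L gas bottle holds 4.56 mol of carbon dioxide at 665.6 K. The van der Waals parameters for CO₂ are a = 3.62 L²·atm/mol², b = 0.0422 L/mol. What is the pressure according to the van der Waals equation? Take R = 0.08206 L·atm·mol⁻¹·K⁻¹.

P ≈ 39.31 atm

P = nRT/(V − nb) − a n²/V²
nRT/(V − nb) = (4.56)(0.08206)(665.6)/(6.23 − 4.56×0.0422) = 249.06/6.0376 = 41.251 atm
a n²/V² = (3.62)(4.56)²/(6.23)² = 1.9394 atm
P = 41.251 − 1.9394 = 39.31 atm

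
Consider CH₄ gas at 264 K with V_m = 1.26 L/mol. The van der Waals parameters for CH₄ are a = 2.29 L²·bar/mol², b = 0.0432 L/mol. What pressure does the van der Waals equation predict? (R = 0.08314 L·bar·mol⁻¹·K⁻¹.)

P = RT/(V_m − b) − a/V_m²
RT/(V_m − b) = (0.08314)(264)/(1.26 − 0.0432) = 21.949/1.2168 = 18.038 bar
a/V_m² = 2.29/(1.26)² = 1.4424 bar
P = 18.038 − 1.4424 = 16.60 bar

P ≈ 16.60 bar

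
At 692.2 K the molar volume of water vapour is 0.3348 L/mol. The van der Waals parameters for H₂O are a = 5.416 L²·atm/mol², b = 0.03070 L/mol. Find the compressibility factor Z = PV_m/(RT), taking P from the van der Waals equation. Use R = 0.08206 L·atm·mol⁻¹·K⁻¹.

Z ≈ 0.8162

P = RT/(V_m − b) − a/V_m² = (0.08206)(692.2)/(0.3348 − 0.03070) − 5.416/(0.3348)²
  = 56.802/0.30410 − 48.318 = 186.79 − 48.318 = 138.47 atm
Z = PV_m/(RT) = (138.47)(0.3348)/((0.08206)(692.2)) = 46.360/56.802 = 0.8162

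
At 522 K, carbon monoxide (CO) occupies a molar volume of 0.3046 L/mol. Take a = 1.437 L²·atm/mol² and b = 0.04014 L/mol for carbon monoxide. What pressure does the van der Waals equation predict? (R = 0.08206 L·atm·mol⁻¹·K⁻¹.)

P = RT/(V_m − b) − a/V_m²
RT/(V_m − b) = (0.08206)(522)/(0.3046 − 0.04014) = 42.835/0.26446 = 161.97 atm
a/V_m² = 1.437/(0.3046)² = 15.488 atm
P = 161.97 − 15.488 = 146.5 atm

P ≈ 146.5 atm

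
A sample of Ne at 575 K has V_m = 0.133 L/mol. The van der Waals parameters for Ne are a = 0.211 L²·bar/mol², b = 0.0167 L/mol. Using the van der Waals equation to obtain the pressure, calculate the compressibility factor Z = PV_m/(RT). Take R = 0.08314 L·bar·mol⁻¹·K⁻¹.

Z ≈ 1.110

P = RT/(V_m − b) − a/V_m² = (0.08314)(575)/(0.133 − 0.0167) − 0.211/(0.133)²
  = 47.806/0.11630 − 11.928 = 411.06 − 11.928 = 399.13 bar
Z = PV_m/(RT) = (399.13)(0.133)/((0.08314)(575)) = 53.084/47.806 = 1.110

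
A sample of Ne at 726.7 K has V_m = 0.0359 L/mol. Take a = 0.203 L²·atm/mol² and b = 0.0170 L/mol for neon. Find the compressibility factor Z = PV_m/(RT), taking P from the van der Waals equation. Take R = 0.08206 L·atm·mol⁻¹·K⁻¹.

Z ≈ 1.805

P = RT/(V_m − b) − a/V_m² = (0.08206)(726.7)/(0.0359 − 0.0170) − 0.203/(0.0359)²
  = 59.633/0.018900 − 157.51 = 3155.2 − 157.51 = 2997.7 atm
Z = PV_m/(RT) = (2997.7)(0.0359)/((0.08206)(726.7)) = 107.62/59.633 = 1.805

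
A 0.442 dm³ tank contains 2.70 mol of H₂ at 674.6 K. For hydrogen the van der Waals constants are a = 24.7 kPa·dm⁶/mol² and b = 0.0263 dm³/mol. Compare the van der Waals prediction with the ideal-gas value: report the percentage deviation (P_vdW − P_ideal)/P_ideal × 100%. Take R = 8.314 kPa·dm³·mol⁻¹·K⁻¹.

Ideal: P_ideal = nRT/V = (2.70)(8.314)(674.6)/0.442 = 34260.8 kPa
vdW: P = nRT/(V − nb) − a n²/V² = 15143.3/0.370990 − 180.063/0.195364 = 40818.6 − 921.680 = 39896.9 kPa
% deviation = (39896.9 − 34260.8)/34260.8 × 100% = 16.45%

16.45 %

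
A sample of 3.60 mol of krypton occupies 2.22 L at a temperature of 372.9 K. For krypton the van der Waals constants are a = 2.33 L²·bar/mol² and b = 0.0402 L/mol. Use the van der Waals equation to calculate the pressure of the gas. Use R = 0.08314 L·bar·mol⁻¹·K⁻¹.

P ≈ 47.65 bar

P = nRT/(V − nb) − a n²/V²
nRT/(V − nb) = (3.60)(0.08314)(372.9)/(2.22 − 3.60×0.0402) = 111.61/2.0753 = 53.780 bar
a n²/V² = (2.33)(3.60)²/(2.22)² = 6.1271 bar
P = 53.780 − 6.1271 = 47.65 bar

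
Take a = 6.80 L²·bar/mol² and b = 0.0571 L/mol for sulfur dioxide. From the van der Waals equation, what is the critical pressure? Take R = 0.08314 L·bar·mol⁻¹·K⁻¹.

P_c ≈ 77.25 bar

For a van der Waals gas, P_c = a/(27b²).
P_c = 6.80/(27×(0.0571)²) = 6.80/0.088031 = 77.25 bar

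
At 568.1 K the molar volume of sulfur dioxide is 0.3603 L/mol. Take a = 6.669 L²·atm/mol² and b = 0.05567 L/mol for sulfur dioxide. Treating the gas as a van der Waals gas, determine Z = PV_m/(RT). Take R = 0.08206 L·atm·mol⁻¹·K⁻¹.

P = RT/(V_m − b) − a/V_m² = (0.08206)(568.1)/(0.3603 − 0.05567) − 6.669/(0.3603)²
  = 46.618/0.30463 − 51.373 = 153.03 − 51.373 = 101.66 atm
Z = PV_m/(RT) = (101.66)(0.3603)/((0.08206)(568.1)) = 36.628/46.618 = 0.7857

Z ≈ 0.7857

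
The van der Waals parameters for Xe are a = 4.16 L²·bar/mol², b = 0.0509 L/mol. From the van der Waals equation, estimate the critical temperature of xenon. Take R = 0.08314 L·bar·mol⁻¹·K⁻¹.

For a van der Waals gas, T_c = 8a/(27Rb).
T_c = 8×4.16/(27×0.08314×0.0509) = 33.280/0.11426 = 291.3 K

T_c ≈ 291.3 K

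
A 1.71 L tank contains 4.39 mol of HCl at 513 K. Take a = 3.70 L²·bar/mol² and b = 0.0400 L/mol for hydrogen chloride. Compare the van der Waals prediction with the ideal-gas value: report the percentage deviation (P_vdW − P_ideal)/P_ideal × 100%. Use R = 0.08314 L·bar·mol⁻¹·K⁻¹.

-10.83 %

Ideal: P_ideal = nRT/V = (4.39)(0.08314)(513)/1.71 = 109.495 bar
vdW: P = nRT/(V − nb) − a n²/V² = 187.237/1.53440 − 71.3068/2.92410 = 122.026 − 24.3859 = 97.640 bar
% deviation = (97.640 − 109.495)/109.495 × 100% = -10.83%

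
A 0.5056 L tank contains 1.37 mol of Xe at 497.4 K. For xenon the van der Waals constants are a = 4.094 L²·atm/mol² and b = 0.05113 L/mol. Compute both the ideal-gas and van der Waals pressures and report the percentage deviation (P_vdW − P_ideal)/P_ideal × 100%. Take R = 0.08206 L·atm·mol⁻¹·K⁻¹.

Ideal: P_ideal = nRT/V = (1.37)(0.08206)(497.4)/0.5056 = 110.599 atm
vdW: P = nRT/(V − nb) − a n²/V² = 55.9188/0.435552 − 7.68403/0.255631 = 128.386 − 30.0591 = 98.327 atm
% deviation = (98.327 − 110.599)/110.599 × 100% = -11.10%

-11.10 %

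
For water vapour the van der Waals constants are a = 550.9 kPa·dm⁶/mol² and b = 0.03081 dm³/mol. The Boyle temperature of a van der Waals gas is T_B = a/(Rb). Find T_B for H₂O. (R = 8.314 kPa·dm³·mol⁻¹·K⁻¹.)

T_B ≈ 2151 K

For a van der Waals gas the second virial coefficient B₂ = b − a/(RT) vanishes at T_B = a/(Rb).
T_B = 550.9/(8.314×0.03081) = 550.9/0.25615 = 2151 K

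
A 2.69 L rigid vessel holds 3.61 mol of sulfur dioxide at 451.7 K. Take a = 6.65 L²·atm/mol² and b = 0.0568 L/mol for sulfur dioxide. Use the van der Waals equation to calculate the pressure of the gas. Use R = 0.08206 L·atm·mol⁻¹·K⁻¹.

P ≈ 41.87 atm

P = nRT/(V − nb) − a n²/V²
nRT/(V − nb) = (3.61)(0.08206)(451.7)/(2.69 − 3.61×0.0568) = 133.81/2.4850 = 53.847 atm
a n²/V² = (6.65)(3.61)²/(2.69)² = 11.977 atm
P = 53.847 − 11.977 = 41.87 atm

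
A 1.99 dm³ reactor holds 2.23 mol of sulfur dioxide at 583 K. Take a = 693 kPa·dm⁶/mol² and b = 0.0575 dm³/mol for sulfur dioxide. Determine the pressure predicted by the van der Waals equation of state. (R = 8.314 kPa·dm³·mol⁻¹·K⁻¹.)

P ≈ 4935 kPa

P = nRT/(V − nb) − a n²/V²
nRT/(V − nb) = (2.23)(8.314)(583)/(1.99 − 2.23×0.0575) = 10809/1.8618 = 5805.7 kPa
a n²/V² = (693)(2.23)²/(1.99)² = 870.24 kPa
P = 5805.7 − 870.24 = 4935 kPa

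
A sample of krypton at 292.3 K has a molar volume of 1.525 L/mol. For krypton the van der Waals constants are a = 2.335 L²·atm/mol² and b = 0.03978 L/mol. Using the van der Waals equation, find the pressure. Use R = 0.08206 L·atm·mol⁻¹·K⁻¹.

P = RT/(V_m − b) − a/V_m²
RT/(V_m − b) = (0.08206)(292.3)/(1.525 − 0.03978) = 23.986/1.4852 = 16.150 atm
a/V_m² = 2.335/(1.525)² = 1.0040 atm
P = 16.150 − 1.0040 = 15.15 atm

P ≈ 15.15 atm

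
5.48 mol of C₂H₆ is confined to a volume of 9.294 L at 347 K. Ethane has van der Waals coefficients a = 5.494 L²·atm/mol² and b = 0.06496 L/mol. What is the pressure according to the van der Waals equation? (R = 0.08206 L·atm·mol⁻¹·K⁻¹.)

P ≈ 15.55 atm

P = nRT/(V − nb) − a n²/V²
nRT/(V − nb) = (5.48)(0.08206)(347)/(9.294 − 5.48×0.06496) = 156.04/8.9380 = 17.458 atm
a n²/V² = (5.494)(5.48)²/(9.294)² = 1.9100 atm
P = 17.458 − 1.9100 = 15.55 atm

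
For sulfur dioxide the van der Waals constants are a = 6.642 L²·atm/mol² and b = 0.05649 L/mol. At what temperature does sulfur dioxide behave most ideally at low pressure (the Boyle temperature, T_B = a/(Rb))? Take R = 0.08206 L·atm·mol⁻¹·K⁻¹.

T_B ≈ 1433 K

For a van der Waals gas the second virial coefficient B₂ = b − a/(RT) vanishes at T_B = a/(Rb).
T_B = 6.642/(0.08206×0.05649) = 6.642/0.0046356 = 1433 K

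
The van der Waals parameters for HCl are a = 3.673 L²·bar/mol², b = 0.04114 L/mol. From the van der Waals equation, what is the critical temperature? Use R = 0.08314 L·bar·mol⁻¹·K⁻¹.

T_c ≈ 318.2 K

For a van der Waals gas, T_c = 8a/(27Rb).
T_c = 8×3.673/(27×0.08314×0.04114) = 29.384/0.092350 = 318.2 K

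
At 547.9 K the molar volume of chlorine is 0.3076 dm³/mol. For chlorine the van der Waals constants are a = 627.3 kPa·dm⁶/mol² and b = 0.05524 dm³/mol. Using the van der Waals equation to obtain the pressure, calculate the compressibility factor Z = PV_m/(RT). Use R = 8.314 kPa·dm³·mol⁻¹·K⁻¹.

Z ≈ 0.7712

P = RT/(V_m − b) − a/V_m² = (8.314)(547.9)/(0.3076 − 0.05524) − 627.3/(0.3076)²
  = 4555.2/0.25236 − 6629.8 = 18050 − 6629.8 = 11420 kPa
Z = PV_m/(RT) = (11420)(0.3076)/((8.314)(547.9)) = 3512.8/4555.2 = 0.7712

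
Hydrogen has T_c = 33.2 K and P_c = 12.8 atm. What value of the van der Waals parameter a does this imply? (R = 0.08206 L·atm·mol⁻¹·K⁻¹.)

From T_c = 8a/(27Rb) and P_c = a/(27b²): a = 27 R² T_c²/(64 P_c).
a = 27×(0.08206)²×(33.2)²/(64×12.8) = 200.40/819.20 = 0.2446 L²·atm/mol²

a ≈ 0.2446 L²·atm/mol²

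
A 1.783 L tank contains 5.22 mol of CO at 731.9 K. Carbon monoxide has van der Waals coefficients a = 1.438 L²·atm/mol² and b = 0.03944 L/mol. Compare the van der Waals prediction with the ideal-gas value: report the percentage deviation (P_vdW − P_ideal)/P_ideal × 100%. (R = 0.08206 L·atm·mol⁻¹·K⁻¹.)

6.04 %

Ideal: P_ideal = nRT/V = (5.22)(0.08206)(731.9)/1.783 = 175.834 atm
vdW: P = nRT/(V − nb) − a n²/V² = 313.512/1.57712 − 39.1832/3.17909 = 198.788 − 12.3253 = 186.463 atm
% deviation = (186.463 − 175.834)/175.834 × 100% = 6.04%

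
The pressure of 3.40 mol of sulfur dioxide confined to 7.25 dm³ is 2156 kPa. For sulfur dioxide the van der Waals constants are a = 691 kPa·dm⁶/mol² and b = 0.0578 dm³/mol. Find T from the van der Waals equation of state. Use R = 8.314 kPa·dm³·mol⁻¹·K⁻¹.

T ≈ 575.9 K

T = (P + a n²/V²)(V − nb)/(nR)
P + a n²/V² = 2156 + (691)(3.40)²/(7.25)² = 2308.0 kPa
V − nb = 7.25 − (3.40)(0.0578) = 7.0535 dm³
T = (2308.0)(7.0535)/((3.40)(8.314)) = 575.9 K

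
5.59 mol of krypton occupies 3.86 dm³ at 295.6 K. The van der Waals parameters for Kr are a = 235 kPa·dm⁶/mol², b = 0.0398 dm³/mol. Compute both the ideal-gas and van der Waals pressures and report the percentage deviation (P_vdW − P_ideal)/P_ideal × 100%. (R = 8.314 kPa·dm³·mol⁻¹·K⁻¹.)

Ideal: P_ideal = nRT/V = (5.59)(8.314)(295.6)/3.86 = 3559.09 kPa
vdW: P = nRT/(V − nb) − a n²/V² = 13738.1/3.63752 − 7343.30/14.8996 = 3776.78 − 492.852 = 3283.93 kPa
% deviation = (3283.93 − 3559.09)/3559.09 × 100% = -7.73%

-7.73 %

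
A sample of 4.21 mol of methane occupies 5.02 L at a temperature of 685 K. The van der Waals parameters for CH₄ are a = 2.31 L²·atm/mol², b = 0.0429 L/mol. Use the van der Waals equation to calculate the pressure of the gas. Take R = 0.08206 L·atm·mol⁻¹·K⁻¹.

P ≈ 47.28 atm

P = nRT/(V − nb) − a n²/V²
nRT/(V − nb) = (4.21)(0.08206)(685)/(5.02 − 4.21×0.0429) = 236.65/4.8394 = 48.901 atm
a n²/V² = (2.31)(4.21)²/(5.02)² = 1.6247 atm
P = 48.901 − 1.6247 = 47.28 atm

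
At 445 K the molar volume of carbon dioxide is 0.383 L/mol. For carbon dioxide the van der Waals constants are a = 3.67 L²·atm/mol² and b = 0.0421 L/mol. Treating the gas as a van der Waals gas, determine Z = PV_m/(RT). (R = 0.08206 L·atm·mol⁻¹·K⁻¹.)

Z ≈ 0.8611

P = RT/(V_m − b) − a/V_m² = (0.08206)(445)/(0.383 − 0.0421) − 3.67/(0.383)²
  = 36.517/0.34090 − 25.019 = 107.12 − 25.019 = 82.10 atm
Z = PV_m/(RT) = (82.10)(0.383)/((0.08206)(445)) = 31.444/36.517 = 0.8611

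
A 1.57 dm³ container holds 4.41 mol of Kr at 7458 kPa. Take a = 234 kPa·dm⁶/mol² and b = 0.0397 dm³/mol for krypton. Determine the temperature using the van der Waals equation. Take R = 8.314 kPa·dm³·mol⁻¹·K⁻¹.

T ≈ 354.0 K

T = (P + a n²/V²)(V − nb)/(nR)
P + a n²/V² = 7458 + (234)(4.41)²/(1.57)² = 9304.3 kPa
V − nb = 1.57 − (4.41)(0.0397) = 1.3949 dm³
T = (9304.3)(1.3949)/((4.41)(8.314)) = 354.0 K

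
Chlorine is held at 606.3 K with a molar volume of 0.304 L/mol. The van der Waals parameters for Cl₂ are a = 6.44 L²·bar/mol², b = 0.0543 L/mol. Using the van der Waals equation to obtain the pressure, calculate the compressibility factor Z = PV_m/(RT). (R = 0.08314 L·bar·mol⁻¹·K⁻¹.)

P = RT/(V_m − b) − a/V_m² = (0.08314)(606.3)/(0.304 − 0.0543) − 6.44/(0.304)²
  = 50.408/0.24970 − 69.685 = 201.87 − 69.685 = 132.19 bar
Z = PV_m/(RT) = (132.19)(0.304)/((0.08314)(606.3)) = 40.186/50.408 = 0.7972

Z ≈ 0.7972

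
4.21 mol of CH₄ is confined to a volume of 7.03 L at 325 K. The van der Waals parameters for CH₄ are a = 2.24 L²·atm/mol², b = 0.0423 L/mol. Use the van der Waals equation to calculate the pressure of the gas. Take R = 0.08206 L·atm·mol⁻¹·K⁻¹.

P = nRT/(V − nb) − a n²/V²
nRT/(V − nb) = (4.21)(0.08206)(325)/(7.03 − 4.21×0.0423) = 112.28/6.8519 = 16.387 atm
a n²/V² = (2.24)(4.21)²/(7.03)² = 0.80334 atm
P = 16.387 − 0.80334 = 15.58 atm

P ≈ 15.58 atm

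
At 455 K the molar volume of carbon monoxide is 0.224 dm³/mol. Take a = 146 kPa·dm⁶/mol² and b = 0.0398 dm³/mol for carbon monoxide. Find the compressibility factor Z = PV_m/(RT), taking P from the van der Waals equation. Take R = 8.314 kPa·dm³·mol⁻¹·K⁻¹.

Z ≈ 1.044

P = RT/(V_m − b) − a/V_m² = (8.314)(455)/(0.224 − 0.0398) − 146/(0.224)²
  = 3782.9/0.18420 − 2909.8 = 20537 − 2909.8 = 17627 kPa
Z = PV_m/(RT) = (17627)(0.224)/((8.314)(455)) = 3948.4/3782.9 = 1.044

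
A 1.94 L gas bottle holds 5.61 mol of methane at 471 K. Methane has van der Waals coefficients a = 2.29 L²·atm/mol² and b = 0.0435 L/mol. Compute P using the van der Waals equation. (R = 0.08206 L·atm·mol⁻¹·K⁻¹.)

P = nRT/(V − nb) − a n²/V²
nRT/(V − nb) = (5.61)(0.08206)(471)/(1.94 − 5.61×0.0435) = 216.83/1.6960 = 127.85 atm
a n²/V² = (2.29)(5.61)²/(1.94)² = 19.150 atm
P = 127.85 − 19.150 = 108.7 atm

P ≈ 108.7 atm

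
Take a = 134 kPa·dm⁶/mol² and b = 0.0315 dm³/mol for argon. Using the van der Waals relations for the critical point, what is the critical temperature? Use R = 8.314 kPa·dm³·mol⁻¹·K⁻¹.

T_c ≈ 151.6 K

For a van der Waals gas, T_c = 8a/(27Rb).
T_c = 8×134/(27×8.314×0.0315) = 1072.0/7.0711 = 151.6 K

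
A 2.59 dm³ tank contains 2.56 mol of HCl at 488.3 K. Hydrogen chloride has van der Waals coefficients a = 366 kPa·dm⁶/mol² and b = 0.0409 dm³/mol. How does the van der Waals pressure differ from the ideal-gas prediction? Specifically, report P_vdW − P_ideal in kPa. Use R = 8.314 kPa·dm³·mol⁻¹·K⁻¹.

Ideal: P_ideal = nRT/V = (2.56)(8.314)(488.3)/2.59 = 4012.70 kPa
vdW: P = nRT/(V − nb) − a n²/V² = 10392.9/2.48530 − 2398.62/6.70810 = 4181.75 − 357.571 = 3824.18 kPa
ΔP = 3824.18 − 4012.70 = -188.5 kPa

ΔP ≈ -188.5 kPa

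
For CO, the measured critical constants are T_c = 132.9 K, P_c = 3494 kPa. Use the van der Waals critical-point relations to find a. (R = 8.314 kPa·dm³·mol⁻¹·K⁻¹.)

From T_c = 8a/(27Rb) and P_c = a/(27b²): a = 27 R² T_c²/(64 P_c).
a = 27×(8.314)²×(132.9)²/(64×3494) = 32963534/223616 = 147.4 kPa·dm⁶/mol²

a ≈ 147.4 kPa·dm⁶/mol²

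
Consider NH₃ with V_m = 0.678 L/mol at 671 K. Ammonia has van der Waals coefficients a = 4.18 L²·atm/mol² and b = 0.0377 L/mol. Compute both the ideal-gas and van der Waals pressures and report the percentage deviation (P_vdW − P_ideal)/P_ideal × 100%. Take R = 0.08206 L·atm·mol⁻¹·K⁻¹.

Ideal: P_ideal = RT/V_m = (0.08206)(671)/0.678 = 81.2128 atm
vdW: P = RT/(V_m − b) − a/V_m² = 55.0623/0.640300 − 4.18/0.459684 = 85.9945 − 9.09320 = 76.9013 atm
% deviation = (76.9013 − 81.2128)/81.2128 × 100% = -5.31%

-5.31 %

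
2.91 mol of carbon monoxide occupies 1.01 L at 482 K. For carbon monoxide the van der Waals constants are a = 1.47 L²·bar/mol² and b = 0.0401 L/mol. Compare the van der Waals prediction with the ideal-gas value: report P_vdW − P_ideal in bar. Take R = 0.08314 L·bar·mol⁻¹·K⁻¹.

Ideal: P_ideal = nRT/V = (2.91)(0.08314)(482)/1.01 = 115.459 bar
vdW: P = nRT/(V − nb) − a n²/V² = 116.614/0.893309 − 12.4481/1.02010 = 130.542 − 12.2028 = 118.339 bar
ΔP = 118.339 − 115.459 = 2.88 bar

ΔP ≈ 2.88 bar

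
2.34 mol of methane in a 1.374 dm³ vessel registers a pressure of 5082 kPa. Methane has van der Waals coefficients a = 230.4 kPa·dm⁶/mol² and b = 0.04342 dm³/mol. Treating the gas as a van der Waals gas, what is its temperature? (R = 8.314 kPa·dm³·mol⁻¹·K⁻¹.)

T ≈ 376.1 K

T = (P + a n²/V²)(V − nb)/(nR)
P + a n²/V² = 5082 + (230.4)(2.34)²/(1.374)² = 5750.3 kPa
V − nb = 1.374 − (2.34)(0.04342) = 1.2724 dm³
T = (5750.3)(1.2724)/((2.34)(8.314)) = 376.1 K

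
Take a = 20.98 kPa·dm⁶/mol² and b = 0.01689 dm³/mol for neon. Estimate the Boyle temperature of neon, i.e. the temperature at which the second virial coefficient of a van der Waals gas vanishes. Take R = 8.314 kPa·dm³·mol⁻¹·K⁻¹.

T_B ≈ 149.4 K

For a van der Waals gas the second virial coefficient B₂ = b − a/(RT) vanishes at T_B = a/(Rb).
T_B = 20.98/(8.314×0.01689) = 20.98/0.14042 = 149.4 K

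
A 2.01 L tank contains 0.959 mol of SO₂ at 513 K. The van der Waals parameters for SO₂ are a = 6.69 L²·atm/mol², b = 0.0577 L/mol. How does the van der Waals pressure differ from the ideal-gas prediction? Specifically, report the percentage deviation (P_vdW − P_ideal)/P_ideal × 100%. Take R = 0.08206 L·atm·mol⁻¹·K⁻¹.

Ideal: P_ideal = nRT/V = (0.959)(0.08206)(513)/2.01 = 20.0850 atm
vdW: P = nRT/(V − nb) − a n²/V² = 40.3708/1.95467 − 6.15267/4.04010 = 20.6535 − 1.52290 = 19.1306 atm
% deviation = (19.1306 − 20.0850)/20.0850 × 100% = -4.75%

-4.75 %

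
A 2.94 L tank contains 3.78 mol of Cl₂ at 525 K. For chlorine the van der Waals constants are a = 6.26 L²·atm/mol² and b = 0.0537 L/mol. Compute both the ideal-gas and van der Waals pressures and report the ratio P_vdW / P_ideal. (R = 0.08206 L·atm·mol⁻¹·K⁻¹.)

Ideal: P_ideal = nRT/V = (3.78)(0.08206)(525)/2.94 = 55.3905 atm
vdW: P = nRT/(V − nb) − a n²/V² = 162.848/2.73701 − 89.4454/8.64360 = 59.4985 − 10.3482 = 49.1503 atm
Ratio = 49.1503/55.3905 = 0.8873

P_vdW / P_ideal ≈ 0.8873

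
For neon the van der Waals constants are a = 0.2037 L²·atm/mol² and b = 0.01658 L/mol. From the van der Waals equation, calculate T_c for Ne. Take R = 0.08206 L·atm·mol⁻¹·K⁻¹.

For a van der Waals gas, T_c = 8a/(27Rb).
T_c = 8×0.2037/(27×0.08206×0.01658) = 1.6296/0.036735 = 44.36 K

T_c ≈ 44.36 K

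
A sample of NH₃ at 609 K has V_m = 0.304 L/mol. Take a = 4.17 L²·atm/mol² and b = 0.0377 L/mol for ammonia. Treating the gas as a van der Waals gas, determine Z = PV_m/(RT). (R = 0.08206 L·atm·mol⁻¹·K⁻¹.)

P = RT/(V_m − b) − a/V_m² = (0.08206)(609)/(0.304 − 0.0377) − 4.17/(0.304)²
  = 49.975/0.26630 − 45.122 = 187.66 − 45.122 = 142.54 atm
Z = PV_m/(RT) = (142.54)(0.304)/((0.08206)(609)) = 43.332/49.975 = 0.8671

Z ≈ 0.8671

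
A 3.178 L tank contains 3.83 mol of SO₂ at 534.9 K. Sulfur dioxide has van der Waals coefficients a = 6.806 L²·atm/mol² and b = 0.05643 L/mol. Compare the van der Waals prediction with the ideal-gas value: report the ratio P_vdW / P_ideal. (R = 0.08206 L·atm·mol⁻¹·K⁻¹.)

Ideal: P_ideal = nRT/V = (3.83)(0.08206)(534.9)/3.178 = 52.8992 atm
vdW: P = nRT/(V − nb) − a n²/V² = 168.114/2.96187 − 99.8365/10.0997 = 56.7594 − 9.88510 = 46.8743 atm
Ratio = 46.8743/52.8992 = 0.8861

P_vdW / P_ideal ≈ 0.8861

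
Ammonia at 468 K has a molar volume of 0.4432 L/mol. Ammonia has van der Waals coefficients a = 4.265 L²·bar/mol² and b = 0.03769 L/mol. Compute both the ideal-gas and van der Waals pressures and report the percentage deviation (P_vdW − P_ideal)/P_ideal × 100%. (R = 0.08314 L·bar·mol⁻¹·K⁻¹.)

-15.44 %

Ideal: P_ideal = RT/V_m = (0.08314)(468)/0.4432 = 87.7922 bar
vdW: P = RT/(V_m − b) − a/V_m² = 38.9095/0.405510 − 4.265/0.196426 = 95.9520 − 21.7130 = 74.2390 bar
% deviation = (74.2390 − 87.7922)/87.7922 × 100% = -15.44%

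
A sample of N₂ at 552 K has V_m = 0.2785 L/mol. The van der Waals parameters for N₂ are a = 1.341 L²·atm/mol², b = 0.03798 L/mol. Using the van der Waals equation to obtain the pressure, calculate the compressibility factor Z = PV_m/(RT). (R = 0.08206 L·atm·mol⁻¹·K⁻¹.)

Z ≈ 1.052

P = RT/(V_m − b) − a/V_m² = (0.08206)(552)/(0.2785 − 0.03798) − 1.341/(0.2785)²
  = 45.297/0.24052 − 17.289 = 188.33 − 17.289 = 171.04 atm
Z = PV_m/(RT) = (171.04)(0.2785)/((0.08206)(552)) = 47.635/45.297 = 1.052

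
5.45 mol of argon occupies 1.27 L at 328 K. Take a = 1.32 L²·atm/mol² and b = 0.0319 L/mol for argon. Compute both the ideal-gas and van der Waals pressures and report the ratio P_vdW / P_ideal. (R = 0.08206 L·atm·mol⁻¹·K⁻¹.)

P_vdW / P_ideal ≈ 0.9481

Ideal: P_ideal = nRT/V = (5.45)(0.08206)(328)/1.27 = 115.504 atm
vdW: P = nRT/(V − nb) − a n²/V² = 146.690/1.09615 − 39.2073/1.61290 = 133.823 − 24.3086 = 109.514 atm
Ratio = 109.514/115.504 = 0.9481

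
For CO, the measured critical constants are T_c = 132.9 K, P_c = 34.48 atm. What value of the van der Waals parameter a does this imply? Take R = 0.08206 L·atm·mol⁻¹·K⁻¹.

From T_c = 8a/(27Rb) and P_c = a/(27b²): a = 27 R² T_c²/(64 P_c).
a = 27×(0.08206)²×(132.9)²/(64×34.48) = 3211.3/2206.7 = 1.455 L²·atm/mol²

a ≈ 1.455 L²·atm/mol²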